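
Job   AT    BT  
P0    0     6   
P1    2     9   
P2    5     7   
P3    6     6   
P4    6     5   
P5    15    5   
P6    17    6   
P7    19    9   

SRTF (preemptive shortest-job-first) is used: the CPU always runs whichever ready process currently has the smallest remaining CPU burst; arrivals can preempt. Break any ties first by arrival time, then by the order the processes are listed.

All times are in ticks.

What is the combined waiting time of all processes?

Gantt: | P0 0-6 | P4 6-11 | P3 11-17 | P5 17-22 | P6 22-28 | P2 28-35 | P1 35-44 | P7 44-53 |
Completion: P0=6  P1=44  P2=35  P3=17  P4=11  P5=22  P6=28  P7=53
Waiting = turnaround − burst: P0=0, P1=33, P2=23, P3=5, P4=0, P5=2, P6=5, P7=25
Total waiting = 0 + 33 + 23 + 5 + 0 + 2 + 5 + 25 = 93

93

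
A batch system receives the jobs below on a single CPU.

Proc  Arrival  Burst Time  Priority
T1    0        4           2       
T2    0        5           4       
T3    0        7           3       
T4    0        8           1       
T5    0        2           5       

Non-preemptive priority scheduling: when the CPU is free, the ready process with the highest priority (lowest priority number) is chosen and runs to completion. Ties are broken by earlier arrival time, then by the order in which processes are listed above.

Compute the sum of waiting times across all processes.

Gantt: | T4 0-8 | T1 8-12 | T3 12-19 | T2 19-24 | T5 24-26 |
Completion: T1=12  T2=24  T3=19  T4=8  T5=26
Turnaround (C−A): T1=12  T2=24  T3=19  T4=8  T5=26
Waiting = turnaround − burst: T1=8, T2=19, T3=12, T4=0, T5=24
Total waiting = 8 + 19 + 12 + 0 + 24 = 63

63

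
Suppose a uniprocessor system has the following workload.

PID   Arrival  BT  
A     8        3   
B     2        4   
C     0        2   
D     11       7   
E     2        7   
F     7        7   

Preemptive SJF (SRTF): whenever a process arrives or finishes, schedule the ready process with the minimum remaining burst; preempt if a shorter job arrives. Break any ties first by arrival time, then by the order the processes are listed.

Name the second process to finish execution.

B

Schedule: | C 0-2 | B 2-6 | E 6-8 | A 8-11 | E 11-16 | F 16-23 | D 23-30 |
Completion: A=11  B=6  C=2  D=30  E=16  F=23
Finish order: C → B → A → E → F → D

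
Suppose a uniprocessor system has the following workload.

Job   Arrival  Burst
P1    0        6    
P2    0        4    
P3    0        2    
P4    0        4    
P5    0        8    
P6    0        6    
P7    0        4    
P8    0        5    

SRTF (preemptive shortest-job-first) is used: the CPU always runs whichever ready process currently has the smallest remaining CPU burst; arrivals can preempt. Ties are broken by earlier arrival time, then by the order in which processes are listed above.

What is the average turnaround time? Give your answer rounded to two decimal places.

Timeline: | P3 0-2 | P2 2-6 | P4 6-10 | P7 10-14 | P8 14-19 | P1 19-25 | P6 25-31 | P5 31-39 |
Completion: P1=25  P2=6  P3=2  P4=10  P5=39  P6=31  P7=14  P8=19
Turnaround (C−A): P1=25  P2=6  P3=2  P4=10  P5=39  P6=31  P7=14  P8=19
Turnaround times: P1=25, P2=6, P3=2, P4=10, P5=39, P6=31, P7=14, P8=19
Average turnaround = (25+6+2+10+39+31+14+19) / 8 = 146/8 = 18.25

18.25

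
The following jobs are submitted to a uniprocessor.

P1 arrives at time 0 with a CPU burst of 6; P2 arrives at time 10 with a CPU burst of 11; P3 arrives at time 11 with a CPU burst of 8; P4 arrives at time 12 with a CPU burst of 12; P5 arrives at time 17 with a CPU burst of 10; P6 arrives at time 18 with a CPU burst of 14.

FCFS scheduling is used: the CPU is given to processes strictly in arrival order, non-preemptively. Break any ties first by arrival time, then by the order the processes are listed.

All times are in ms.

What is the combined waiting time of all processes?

84

Schedule: | P1 0-6 | idle 6-10 | P2 10-21 | P3 21-29 | P4 29-41 | P5 41-51 | P6 51-65 |
Completion: P1=6  P2=21  P3=29  P4=41  P5=51  P6=65
Waiting = turnaround − burst: P1=0, P2=0, P3=10, P4=17, P5=24, P6=33
Total waiting = 0 + 0 + 10 + 17 + 24 + 33 = 84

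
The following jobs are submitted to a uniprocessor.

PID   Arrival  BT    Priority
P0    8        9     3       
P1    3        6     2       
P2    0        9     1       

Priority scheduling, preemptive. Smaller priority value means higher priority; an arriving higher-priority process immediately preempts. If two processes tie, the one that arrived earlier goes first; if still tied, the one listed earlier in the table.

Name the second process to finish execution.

P1

Timeline: | P2 0-9 | P1 9-15 | P0 15-24 |
Completion: P0=24  P1=15  P2=9
Turnaround (C−A): P0=16  P1=12  P2=9
Finish order: P2 → P1 → P0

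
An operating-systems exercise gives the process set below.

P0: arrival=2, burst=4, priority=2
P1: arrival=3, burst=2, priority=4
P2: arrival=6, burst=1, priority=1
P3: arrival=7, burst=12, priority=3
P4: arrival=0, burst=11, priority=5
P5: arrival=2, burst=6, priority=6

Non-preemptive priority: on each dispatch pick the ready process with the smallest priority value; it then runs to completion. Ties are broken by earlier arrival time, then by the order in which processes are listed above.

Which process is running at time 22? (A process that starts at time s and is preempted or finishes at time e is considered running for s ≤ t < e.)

Timeline: | P4 0-11 | P2 11-12 | P0 12-16 | P3 16-28 | P1 28-30 | P5 30-36 |
Completion: P0=16  P1=30  P2=12  P3=28  P4=11  P5=36
Turnaround (C−A): P0=14  P1=27  P2=6  P3=21  P4=11  P5=34

P3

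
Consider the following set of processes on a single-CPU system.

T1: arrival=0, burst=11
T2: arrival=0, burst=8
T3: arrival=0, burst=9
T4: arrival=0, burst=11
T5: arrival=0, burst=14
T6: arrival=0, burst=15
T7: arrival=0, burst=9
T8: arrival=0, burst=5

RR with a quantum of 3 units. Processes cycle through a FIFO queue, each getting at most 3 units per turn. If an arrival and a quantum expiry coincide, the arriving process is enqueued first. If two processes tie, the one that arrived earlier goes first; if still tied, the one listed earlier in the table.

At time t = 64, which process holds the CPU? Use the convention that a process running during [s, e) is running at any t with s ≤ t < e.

T7

Schedule: | T1 0-3 | T2 3-6 | T3 6-9 | T4 9-12 | T5 12-15 | T6 15-18 | T7 18-21 | T8 21-24 | T1 24-27 | T2 27-30 | T3 30-33 | T4 33-36 | T5 36-39 | T6 39-42 | T7 42-45 | T8 45-47 | T1 47-50 | T2 50-52 | T3 52-55 | T4 55-58 | T5 58-61 | T6 61-64 | T7 64-67 | T1 67-69 | T4 69-71 | T5 71-74 | T6 74-77 | T5 77-79 | T6 79-82 |
Completion: T1=69  T2=52  T3=55  T4=71  T5=79  T6=82  T7=67  T8=47
Turnaround (C−A): T1=69  T2=52  T3=55  T4=71  T5=79  T6=82  T7=67  T8=47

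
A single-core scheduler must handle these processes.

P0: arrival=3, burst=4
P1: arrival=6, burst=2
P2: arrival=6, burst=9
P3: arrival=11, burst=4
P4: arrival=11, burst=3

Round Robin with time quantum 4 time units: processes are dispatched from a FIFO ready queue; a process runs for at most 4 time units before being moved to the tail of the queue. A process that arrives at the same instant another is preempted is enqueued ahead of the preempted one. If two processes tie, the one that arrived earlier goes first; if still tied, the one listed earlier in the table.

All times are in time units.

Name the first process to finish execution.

P0

Gantt: | idle 0-3 | P0 3-7 | P1 7-9 | P2 9-13 | P3 13-17 | P4 17-20 | P2 20-25 |
Completion: P0=7  P1=9  P2=25  P3=17  P4=20
Finish order: P0 → P1 → P3 → P4 → P2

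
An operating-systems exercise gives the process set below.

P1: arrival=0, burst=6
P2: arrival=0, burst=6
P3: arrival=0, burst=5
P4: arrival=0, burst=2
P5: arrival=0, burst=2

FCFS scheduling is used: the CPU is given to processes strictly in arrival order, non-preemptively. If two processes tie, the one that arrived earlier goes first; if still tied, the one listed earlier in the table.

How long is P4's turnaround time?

Timeline: | P1 0-6 | P2 6-12 | P3 12-17 | P4 17-19 | P5 19-21 |
Completion: P1=6  P2=12  P3=17  P4=19  P5=21
Turnaround (C−A): P1=6  P2=12  P3=17  P4=19  P5=21
Turnaround(P4) = completion − arrival = 19 − 0 = 19

19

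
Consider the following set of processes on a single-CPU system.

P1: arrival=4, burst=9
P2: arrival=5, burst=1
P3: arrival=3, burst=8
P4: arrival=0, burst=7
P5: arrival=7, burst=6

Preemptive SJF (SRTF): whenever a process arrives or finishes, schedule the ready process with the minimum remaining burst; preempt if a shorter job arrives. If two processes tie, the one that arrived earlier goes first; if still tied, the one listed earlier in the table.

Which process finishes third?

P5

Timeline: | P4 0-5 | P2 5-6 | P4 6-8 | P5 8-14 | P3 14-22 | P1 22-31 |
Completion: P1=31  P2=6  P3=22  P4=8  P5=14
Finish order: P2 → P4 → P5 → P3 → P1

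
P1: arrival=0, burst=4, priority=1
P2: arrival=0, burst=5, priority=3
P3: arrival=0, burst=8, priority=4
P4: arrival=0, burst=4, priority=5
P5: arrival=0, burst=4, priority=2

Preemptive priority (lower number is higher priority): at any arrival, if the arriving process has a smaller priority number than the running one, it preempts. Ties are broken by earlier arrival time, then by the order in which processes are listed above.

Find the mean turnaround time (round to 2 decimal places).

14.20

Timeline: | P1 0-4 | P5 4-8 | P2 8-13 | P3 13-21 | P4 21-25 |
Completion: P1=4  P2=13  P3=21  P4=25  P5=8
Turnaround (C−A): P1=4  P2=13  P3=21  P4=25  P5=8
Turnaround times: P1=4, P2=13, P3=21, P4=25, P5=8
Average turnaround = (4+13+21+25+8) / 5 = 71/5 = 14.20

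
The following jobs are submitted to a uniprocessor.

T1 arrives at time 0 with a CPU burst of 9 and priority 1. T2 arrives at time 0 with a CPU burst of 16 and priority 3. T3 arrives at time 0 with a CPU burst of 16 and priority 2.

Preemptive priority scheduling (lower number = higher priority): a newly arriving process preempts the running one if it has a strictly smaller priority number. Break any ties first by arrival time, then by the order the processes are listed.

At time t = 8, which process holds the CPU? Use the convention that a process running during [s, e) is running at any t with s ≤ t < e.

T1

Timeline: | T1 0-9 | T3 9-25 | T2 25-41 |
Completion: T1=9  T2=41  T3=25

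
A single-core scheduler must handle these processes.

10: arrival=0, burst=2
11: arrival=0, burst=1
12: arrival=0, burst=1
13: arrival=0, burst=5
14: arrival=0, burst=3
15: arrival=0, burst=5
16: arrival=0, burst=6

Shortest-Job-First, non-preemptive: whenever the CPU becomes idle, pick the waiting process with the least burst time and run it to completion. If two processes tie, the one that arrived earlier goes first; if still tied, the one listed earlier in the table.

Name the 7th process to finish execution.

Timeline: | 11 0-1 | 12 1-2 | 10 2-4 | 14 4-7 | 13 7-12 | 15 12-17 | 16 17-23 |
Completion: 10=4  11=1  12=2  13=12  14=7  15=17  16=23
Finish order: 11 → 12 → 10 → 14 → 13 → 15 → 16

16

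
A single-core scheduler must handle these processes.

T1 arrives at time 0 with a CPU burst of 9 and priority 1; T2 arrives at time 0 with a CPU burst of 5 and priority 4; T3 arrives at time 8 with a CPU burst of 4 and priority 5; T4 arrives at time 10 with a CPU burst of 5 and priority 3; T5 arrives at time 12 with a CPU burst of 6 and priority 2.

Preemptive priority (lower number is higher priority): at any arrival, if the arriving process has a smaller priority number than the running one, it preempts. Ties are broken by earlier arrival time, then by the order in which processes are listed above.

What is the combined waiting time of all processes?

Gantt: | T1 0-9 | T2 9-10 | T4 10-12 | T5 12-18 | T4 18-21 | T2 21-25 | T3 25-29 |
Completion: T1=9  T2=25  T3=29  T4=21  T5=18
Turnaround (C−A): T1=9  T2=25  T3=21  T4=11  T5=6
Waiting = turnaround − burst: T1=0, T2=20, T3=17, T4=6, T5=0
Total waiting = 0 + 20 + 17 + 6 + 0 = 43

43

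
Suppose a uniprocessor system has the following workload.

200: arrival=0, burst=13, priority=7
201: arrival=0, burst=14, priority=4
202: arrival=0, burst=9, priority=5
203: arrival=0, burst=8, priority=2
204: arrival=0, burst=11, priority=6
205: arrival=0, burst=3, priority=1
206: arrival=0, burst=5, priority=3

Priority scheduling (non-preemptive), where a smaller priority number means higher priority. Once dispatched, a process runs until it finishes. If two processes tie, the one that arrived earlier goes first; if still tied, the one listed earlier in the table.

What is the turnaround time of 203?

11

Gantt: | 205 0-3 | 203 3-11 | 206 11-16 | 201 16-30 | 202 30-39 | 204 39-50 | 200 50-63 |
Completion: 200=63  201=30  202=39  203=11  204=50  205=3  206=16
Turnaround(203) = completion − arrival = 11 − 0 = 11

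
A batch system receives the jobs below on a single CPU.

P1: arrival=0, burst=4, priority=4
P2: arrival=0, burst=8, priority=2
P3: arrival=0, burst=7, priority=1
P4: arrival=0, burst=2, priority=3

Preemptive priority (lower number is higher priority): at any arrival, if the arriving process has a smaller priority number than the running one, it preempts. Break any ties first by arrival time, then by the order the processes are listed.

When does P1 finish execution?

21

Schedule: | P3 0-7 | P2 7-15 | P4 15-17 | P1 17-21 |
Completion: P1=21  P2=15  P3=7  P4=17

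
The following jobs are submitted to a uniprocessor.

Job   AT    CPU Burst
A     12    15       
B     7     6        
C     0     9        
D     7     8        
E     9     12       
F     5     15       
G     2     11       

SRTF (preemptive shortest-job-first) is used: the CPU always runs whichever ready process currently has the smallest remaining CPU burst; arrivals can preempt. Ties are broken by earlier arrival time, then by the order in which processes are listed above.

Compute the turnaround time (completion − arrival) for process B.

Timeline: | C 0-9 | B 9-15 | D 15-23 | G 23-34 | E 34-46 | F 46-61 | A 61-76 |
Completion: A=76  B=15  C=9  D=23  E=46  F=61  G=34
Turnaround (C−A): A=64  B=8  C=9  D=16  E=37  F=56  G=32
Turnaround(B) = completion − arrival = 15 − 7 = 8

8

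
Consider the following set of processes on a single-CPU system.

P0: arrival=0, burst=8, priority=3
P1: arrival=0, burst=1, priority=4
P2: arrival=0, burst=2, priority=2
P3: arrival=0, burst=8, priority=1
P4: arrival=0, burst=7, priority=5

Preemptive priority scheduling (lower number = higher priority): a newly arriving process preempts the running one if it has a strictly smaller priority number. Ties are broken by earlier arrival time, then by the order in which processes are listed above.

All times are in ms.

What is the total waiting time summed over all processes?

Timeline: | P3 0-8 | P2 8-10 | P0 10-18 | P1 18-19 | P4 19-26 |
Completion: P0=18  P1=19  P2=10  P3=8  P4=26
Turnaround (C−A): P0=18  P1=19  P2=10  P3=8  P4=26
Waiting = turnaround − burst: P0=10, P1=18, P2=8, P3=0, P4=19
Total waiting = 10 + 18 + 8 + 0 + 19 = 55

55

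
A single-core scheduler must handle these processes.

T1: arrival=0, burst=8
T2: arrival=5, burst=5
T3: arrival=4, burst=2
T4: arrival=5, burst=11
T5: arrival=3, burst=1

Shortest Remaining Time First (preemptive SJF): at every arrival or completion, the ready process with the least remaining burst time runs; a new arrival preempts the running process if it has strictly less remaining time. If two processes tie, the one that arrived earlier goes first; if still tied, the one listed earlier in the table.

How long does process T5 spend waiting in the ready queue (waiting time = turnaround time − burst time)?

Timeline: | T1 0-3 | T5 3-4 | T3 4-6 | T1 6-11 | T2 11-16 | T4 16-27 |
Completion: T1=11  T2=16  T3=6  T4=27  T5=4
Turnaround (C−A): T1=11  T2=11  T3=2  T4=22  T5=1
Waiting(T5) = turnaround − burst = 1 − 1 = 0

0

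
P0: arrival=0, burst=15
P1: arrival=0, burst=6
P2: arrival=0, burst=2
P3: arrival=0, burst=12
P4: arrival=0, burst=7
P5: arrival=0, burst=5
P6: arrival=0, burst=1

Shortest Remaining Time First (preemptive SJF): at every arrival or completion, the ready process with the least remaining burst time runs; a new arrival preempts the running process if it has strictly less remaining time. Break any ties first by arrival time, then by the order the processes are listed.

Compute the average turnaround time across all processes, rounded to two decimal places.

Timeline: | P6 0-1 | P2 1-3 | P5 3-8 | P1 8-14 | P4 14-21 | P3 21-33 | P0 33-48 |
Completion: P0=48  P1=14  P2=3  P3=33  P4=21  P5=8  P6=1
Turnaround (C−A): P0=48  P1=14  P2=3  P3=33  P4=21  P5=8  P6=1
Turnaround times: P0=48, P1=14, P2=3, P3=33, P4=21, P5=8, P6=1
Average turnaround = (48+14+3+33+21+8+1) / 7 = 128/7 = 18.29

18.29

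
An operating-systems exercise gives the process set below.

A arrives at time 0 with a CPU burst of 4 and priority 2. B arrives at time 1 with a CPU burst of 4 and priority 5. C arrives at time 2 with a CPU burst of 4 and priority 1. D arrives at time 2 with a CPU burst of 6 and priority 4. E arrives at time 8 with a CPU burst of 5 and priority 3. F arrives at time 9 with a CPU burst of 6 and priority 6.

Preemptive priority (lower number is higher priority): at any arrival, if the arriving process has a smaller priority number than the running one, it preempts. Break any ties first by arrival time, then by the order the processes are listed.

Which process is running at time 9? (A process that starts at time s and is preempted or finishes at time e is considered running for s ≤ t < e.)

Schedule: | A 0-2 | C 2-6 | A 6-8 | E 8-13 | D 13-19 | B 19-23 | F 23-29 |
Completion: A=8  B=23  C=6  D=19  E=13  F=29
Turnaround (C−A): A=8  B=22  C=4  D=17  E=5  F=20

E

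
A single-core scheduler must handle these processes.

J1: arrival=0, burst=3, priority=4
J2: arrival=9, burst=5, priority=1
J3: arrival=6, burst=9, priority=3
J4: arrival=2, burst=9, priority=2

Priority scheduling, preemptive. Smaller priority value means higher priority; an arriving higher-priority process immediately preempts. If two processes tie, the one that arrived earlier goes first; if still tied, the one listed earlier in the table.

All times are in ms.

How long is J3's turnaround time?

19

Schedule: | J1 0-2 | J4 2-9 | J2 9-14 | J4 14-16 | J3 16-25 | J1 25-26 |
Completion: J1=26  J2=14  J3=25  J4=16
Turnaround (C−A): J1=26  J2=5  J3=19  J4=14
Turnaround(J3) = completion − arrival = 25 − 6 = 19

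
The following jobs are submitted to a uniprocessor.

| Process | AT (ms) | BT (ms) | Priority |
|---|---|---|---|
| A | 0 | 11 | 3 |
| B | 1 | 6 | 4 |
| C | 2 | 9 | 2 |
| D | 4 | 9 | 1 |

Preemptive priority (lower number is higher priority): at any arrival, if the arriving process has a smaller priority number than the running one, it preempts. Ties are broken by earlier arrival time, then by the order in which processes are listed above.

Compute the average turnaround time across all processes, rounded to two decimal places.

22.50

Schedule: | A 0-2 | C 2-4 | D 4-13 | C 13-20 | A 20-29 | B 29-35 |
Completion: A=29  B=35  C=20  D=13
Turnaround (C−A): A=29  B=34  C=18  D=9
Turnaround times: A=29, B=34, C=18, D=9
Average turnaround = (29+34+18+9) / 4 = 90/4 = 22.50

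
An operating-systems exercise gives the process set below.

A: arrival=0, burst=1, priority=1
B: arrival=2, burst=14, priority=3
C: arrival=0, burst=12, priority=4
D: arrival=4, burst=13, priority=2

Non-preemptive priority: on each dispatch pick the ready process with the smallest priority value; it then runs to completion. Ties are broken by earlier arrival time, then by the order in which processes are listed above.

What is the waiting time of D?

9

Schedule: | A 0-1 | C 1-13 | D 13-26 | B 26-40 |
Completion: A=1  B=40  C=13  D=26
Turnaround (C−A): A=1  B=38  C=13  D=22
Waiting(D) = turnaround − burst = 22 − 13 = 9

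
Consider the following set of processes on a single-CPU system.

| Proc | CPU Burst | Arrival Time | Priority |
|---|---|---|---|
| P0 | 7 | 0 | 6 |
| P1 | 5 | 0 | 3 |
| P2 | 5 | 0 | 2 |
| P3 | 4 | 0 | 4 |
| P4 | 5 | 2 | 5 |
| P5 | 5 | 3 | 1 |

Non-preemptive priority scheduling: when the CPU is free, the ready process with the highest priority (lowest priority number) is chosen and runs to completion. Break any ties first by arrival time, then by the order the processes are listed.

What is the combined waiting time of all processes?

Timeline: | P2 0-5 | P5 5-10 | P1 10-15 | P3 15-19 | P4 19-24 | P0 24-31 |
Completion: P0=31  P1=15  P2=5  P3=19  P4=24  P5=10
Turnaround (C−A): P0=31  P1=15  P2=5  P3=19  P4=22  P5=7
Waiting = turnaround − burst: P0=24, P1=10, P2=0, P3=15, P4=17, P5=2
Total waiting = 24 + 10 + 0 + 15 + 17 + 2 = 68

68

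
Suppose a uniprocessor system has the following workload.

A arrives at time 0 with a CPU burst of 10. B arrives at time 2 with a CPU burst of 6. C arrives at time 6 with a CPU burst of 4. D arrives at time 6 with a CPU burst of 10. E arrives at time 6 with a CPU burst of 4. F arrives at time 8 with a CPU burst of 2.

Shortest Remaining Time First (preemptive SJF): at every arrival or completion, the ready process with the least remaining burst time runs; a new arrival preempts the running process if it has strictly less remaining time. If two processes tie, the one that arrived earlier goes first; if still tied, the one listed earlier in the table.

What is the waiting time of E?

Timeline: | A 0-2 | B 2-8 | F 8-10 | C 10-14 | E 14-18 | A 18-26 | D 26-36 |
Completion: A=26  B=8  C=14  D=36  E=18  F=10
Waiting(E) = turnaround − burst = 12 − 4 = 8

8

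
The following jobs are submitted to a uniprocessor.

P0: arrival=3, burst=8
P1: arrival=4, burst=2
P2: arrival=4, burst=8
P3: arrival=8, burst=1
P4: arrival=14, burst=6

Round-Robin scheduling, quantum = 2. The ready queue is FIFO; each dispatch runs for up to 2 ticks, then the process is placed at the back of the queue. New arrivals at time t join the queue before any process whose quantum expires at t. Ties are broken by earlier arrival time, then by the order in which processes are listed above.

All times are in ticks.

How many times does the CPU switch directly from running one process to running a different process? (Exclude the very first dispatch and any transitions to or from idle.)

Timeline: | idle 0-3 | P0 3-5 | P1 5-7 | P2 7-9 | P0 9-11 | P3 11-12 | P2 12-14 | P0 14-16 | P4 16-18 | P2 18-20 | P0 20-22 | P4 22-24 | P2 24-26 | P4 26-28 |
Completion: P0=22  P1=7  P2=26  P3=12  P4=28
Turnaround (C−A): P0=19  P1=3  P2=22  P3=4  P4=14

12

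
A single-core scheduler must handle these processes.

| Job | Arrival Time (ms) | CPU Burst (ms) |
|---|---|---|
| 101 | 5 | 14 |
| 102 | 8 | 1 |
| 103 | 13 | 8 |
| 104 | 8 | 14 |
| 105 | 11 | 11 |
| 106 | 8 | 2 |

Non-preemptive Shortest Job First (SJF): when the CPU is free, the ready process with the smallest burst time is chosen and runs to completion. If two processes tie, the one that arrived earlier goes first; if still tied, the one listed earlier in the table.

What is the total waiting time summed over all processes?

Gantt: | idle 0-5 | 101 5-19 | 102 19-20 | 106 20-22 | 103 22-30 | 105 30-41 | 104 41-55 |
Completion: 101=19  102=20  103=30  104=55  105=41  106=22
Turnaround (C−A): 101=14  102=12  103=17  104=47  105=30  106=14
Waiting = turnaround − burst: 101=0, 102=11, 103=9, 104=33, 105=19, 106=12
Total waiting = 0 + 11 + 9 + 33 + 19 + 12 = 84

84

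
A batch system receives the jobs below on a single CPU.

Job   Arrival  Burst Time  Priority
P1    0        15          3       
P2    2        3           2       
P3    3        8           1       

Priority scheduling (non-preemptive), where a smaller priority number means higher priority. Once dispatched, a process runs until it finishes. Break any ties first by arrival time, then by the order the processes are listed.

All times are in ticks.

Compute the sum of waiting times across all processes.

33

Gantt: | P1 0-15 | P3 15-23 | P2 23-26 |
Completion: P1=15  P2=26  P3=23
Waiting = turnaround − burst: P1=0, P2=21, P3=12
Total waiting = 0 + 21 + 12 = 33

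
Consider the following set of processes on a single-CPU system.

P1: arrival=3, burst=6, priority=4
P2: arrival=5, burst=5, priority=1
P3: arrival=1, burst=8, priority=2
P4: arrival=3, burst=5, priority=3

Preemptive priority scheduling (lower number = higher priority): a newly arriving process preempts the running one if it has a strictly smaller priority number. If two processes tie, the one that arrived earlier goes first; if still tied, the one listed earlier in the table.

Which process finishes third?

Gantt: | idle 0-1 | P3 1-5 | P2 5-10 | P3 10-14 | P4 14-19 | P1 19-25 |
Completion: P1=25  P2=10  P3=14  P4=19
Turnaround (C−A): P1=22  P2=5  P3=13  P4=16
Finish order: P2 → P3 → P4 → P1

P4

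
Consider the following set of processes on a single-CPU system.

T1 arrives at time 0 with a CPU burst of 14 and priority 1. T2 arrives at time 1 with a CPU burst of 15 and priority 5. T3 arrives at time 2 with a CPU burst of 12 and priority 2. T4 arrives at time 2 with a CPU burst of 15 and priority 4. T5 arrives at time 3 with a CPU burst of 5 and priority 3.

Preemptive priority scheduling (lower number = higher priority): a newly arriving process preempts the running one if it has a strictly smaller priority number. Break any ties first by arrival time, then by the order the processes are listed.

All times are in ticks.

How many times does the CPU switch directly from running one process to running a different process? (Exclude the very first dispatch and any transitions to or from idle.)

4

Schedule: | T1 0-14 | T3 14-26 | T5 26-31 | T4 31-46 | T2 46-61 |
Completion: T1=14  T2=61  T3=26  T4=46  T5=31
Turnaround (C−A): T1=14  T2=60  T3=24  T4=44  T5=28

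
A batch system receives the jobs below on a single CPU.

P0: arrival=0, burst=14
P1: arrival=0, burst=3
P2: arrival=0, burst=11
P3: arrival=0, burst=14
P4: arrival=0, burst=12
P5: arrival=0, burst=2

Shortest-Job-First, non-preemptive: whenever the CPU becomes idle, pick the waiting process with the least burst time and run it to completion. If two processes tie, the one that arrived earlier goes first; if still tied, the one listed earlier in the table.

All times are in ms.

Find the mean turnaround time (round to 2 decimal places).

Timeline: | P5 0-2 | P1 2-5 | P2 5-16 | P4 16-28 | P0 28-42 | P3 42-56 |
Completion: P0=42  P1=5  P2=16  P3=56  P4=28  P5=2
Turnaround times: P0=42, P1=5, P2=16, P3=56, P4=28, P5=2
Average turnaround = (42+5+16+56+28+2) / 6 = 149/6 = 24.83

24.83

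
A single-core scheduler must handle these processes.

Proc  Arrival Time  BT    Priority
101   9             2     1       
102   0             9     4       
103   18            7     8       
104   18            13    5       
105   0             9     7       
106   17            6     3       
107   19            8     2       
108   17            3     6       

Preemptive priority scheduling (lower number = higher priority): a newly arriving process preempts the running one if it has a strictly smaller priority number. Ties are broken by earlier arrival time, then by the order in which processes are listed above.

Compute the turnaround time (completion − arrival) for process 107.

8

Schedule: | 102 0-9 | 101 9-11 | 105 11-17 | 106 17-19 | 107 19-27 | 106 27-31 | 104 31-44 | 108 44-47 | 105 47-50 | 103 50-57 |
Completion: 101=11  102=9  103=57  104=44  105=50  106=31  107=27  108=47
Turnaround(107) = completion − arrival = 27 − 19 = 8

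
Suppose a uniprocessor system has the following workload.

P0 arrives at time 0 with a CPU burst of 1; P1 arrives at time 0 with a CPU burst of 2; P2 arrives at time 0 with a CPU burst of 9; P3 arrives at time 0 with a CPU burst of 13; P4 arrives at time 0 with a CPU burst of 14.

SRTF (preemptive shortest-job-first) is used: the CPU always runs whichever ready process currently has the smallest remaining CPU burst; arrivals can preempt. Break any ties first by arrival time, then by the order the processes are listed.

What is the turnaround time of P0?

Schedule: | P0 0-1 | P1 1-3 | P2 3-12 | P3 12-25 | P4 25-39 |
Completion: P0=1  P1=3  P2=12  P3=25  P4=39
Turnaround(P0) = completion − arrival = 1 − 0 = 1

1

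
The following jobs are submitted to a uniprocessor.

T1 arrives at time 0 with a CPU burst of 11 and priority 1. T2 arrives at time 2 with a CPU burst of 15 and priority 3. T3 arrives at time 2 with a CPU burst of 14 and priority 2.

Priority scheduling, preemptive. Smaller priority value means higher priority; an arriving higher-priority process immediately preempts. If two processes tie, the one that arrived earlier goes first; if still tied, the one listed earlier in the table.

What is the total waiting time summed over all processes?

32

Gantt: | T1 0-11 | T3 11-25 | T2 25-40 |
Completion: T1=11  T2=40  T3=25
Turnaround (C−A): T1=11  T2=38  T3=23
Waiting = turnaround − burst: T1=0, T2=23, T3=9
Total waiting = 0 + 23 + 9 = 32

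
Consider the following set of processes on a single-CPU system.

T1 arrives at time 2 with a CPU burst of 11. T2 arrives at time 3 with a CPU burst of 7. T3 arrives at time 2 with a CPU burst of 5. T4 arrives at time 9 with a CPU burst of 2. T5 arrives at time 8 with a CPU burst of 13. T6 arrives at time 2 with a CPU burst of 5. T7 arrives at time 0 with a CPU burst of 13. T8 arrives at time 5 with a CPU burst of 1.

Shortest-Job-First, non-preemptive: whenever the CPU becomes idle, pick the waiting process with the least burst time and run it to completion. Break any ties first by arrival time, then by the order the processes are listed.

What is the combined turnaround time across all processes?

193

Schedule: | T7 0-13 | T8 13-14 | T4 14-16 | T3 16-21 | T6 21-26 | T2 26-33 | T1 33-44 | T5 44-57 |
Completion: T1=44  T2=33  T3=21  T4=16  T5=57  T6=26  T7=13  T8=14
Turnaround (C−A): T1=42  T2=30  T3=19  T4=7  T5=49  T6=24  T7=13  T8=9
Turnaround = completion − arrival: T1=42, T2=30, T3=19, T4=7, T5=49, T6=24, T7=13, T8=9
Total turnaround = 42 + 30 + 19 + 7 + 49 + 24 + 13 + 9 = 193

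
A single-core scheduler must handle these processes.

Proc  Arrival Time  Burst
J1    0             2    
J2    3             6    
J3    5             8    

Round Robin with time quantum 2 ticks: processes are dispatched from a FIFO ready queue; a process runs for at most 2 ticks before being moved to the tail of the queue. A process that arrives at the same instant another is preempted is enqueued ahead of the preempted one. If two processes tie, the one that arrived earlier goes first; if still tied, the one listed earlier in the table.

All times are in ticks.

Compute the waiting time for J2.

Schedule: | J1 0-2 | idle 2-3 | J2 3-5 | J3 5-7 | J2 7-9 | J3 9-11 | J2 11-13 | J3 13-17 |
Completion: J1=2  J2=13  J3=17
Turnaround (C−A): J1=2  J2=10  J3=12
Waiting(J2) = turnaround − burst = 10 − 6 = 4

4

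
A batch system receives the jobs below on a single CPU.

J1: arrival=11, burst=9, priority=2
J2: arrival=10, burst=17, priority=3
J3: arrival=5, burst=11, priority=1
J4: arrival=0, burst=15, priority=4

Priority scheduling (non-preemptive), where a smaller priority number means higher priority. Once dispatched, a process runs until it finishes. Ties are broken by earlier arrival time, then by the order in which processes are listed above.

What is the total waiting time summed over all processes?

Gantt: | J4 0-15 | J3 15-26 | J1 26-35 | J2 35-52 |
Completion: J1=35  J2=52  J3=26  J4=15
Waiting = turnaround − burst: J1=15, J2=25, J3=10, J4=0
Total waiting = 15 + 25 + 10 + 0 = 50

50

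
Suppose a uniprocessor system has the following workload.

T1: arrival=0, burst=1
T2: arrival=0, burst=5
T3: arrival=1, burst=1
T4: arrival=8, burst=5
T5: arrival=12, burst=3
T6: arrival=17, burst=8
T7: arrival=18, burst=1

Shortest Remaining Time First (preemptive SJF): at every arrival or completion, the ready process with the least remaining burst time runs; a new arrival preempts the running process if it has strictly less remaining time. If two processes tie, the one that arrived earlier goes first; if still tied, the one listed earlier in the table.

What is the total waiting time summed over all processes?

4

Timeline: | T1 0-1 | T3 1-2 | T2 2-7 | idle 7-8 | T4 8-13 | T5 13-16 | idle 16-17 | T6 17-18 | T7 18-19 | T6 19-26 |
Completion: T1=1  T2=7  T3=2  T4=13  T5=16  T6=26  T7=19
Turnaround (C−A): T1=1  T2=7  T3=1  T4=5  T5=4  T6=9  T7=1
Waiting = turnaround − burst: T1=0, T2=2, T3=0, T4=0, T5=1, T6=1, T7=0
Total waiting = 0 + 2 + 0 + 0 + 1 + 1 + 0 = 4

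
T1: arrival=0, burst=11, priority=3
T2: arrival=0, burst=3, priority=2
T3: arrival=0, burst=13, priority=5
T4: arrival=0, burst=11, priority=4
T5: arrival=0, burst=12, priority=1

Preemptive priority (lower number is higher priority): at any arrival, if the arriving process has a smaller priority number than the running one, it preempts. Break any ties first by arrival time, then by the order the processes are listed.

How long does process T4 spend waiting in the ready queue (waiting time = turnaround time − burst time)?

Schedule: | T5 0-12 | T2 12-15 | T1 15-26 | T4 26-37 | T3 37-50 |
Completion: T1=26  T2=15  T3=50  T4=37  T5=12
Turnaround (C−A): T1=26  T2=15  T3=50  T4=37  T5=12
Waiting(T4) = turnaround − burst = 37 − 11 = 26

26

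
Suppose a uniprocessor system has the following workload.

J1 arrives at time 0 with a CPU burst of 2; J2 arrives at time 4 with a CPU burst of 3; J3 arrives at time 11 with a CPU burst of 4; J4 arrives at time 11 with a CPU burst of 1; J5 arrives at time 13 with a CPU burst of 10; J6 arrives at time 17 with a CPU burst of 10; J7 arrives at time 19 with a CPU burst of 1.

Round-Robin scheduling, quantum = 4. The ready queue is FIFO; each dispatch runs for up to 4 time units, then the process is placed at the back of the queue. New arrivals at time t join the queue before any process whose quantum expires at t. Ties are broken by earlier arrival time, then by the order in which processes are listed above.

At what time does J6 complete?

Gantt: | J1 0-2 | idle 2-4 | J2 4-7 | idle 7-11 | J3 11-15 | J4 15-16 | J5 16-20 | J6 20-24 | J7 24-25 | J5 25-29 | J6 29-33 | J5 33-35 | J6 35-37 |
Completion: J1=2  J2=7  J3=15  J4=16  J5=35  J6=37  J7=25
Turnaround (C−A): J1=2  J2=3  J3=4  J4=5  J5=22  J6=20  J7=6

37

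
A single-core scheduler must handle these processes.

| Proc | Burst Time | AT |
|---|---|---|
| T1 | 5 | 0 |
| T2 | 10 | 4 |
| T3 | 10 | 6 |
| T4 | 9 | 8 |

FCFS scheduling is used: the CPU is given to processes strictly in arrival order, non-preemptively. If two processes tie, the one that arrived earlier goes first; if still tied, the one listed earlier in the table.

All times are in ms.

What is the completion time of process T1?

Timeline: | T1 0-5 | T2 5-15 | T3 15-25 | T4 25-34 |
Completion: T1=5  T2=15  T3=25  T4=34

5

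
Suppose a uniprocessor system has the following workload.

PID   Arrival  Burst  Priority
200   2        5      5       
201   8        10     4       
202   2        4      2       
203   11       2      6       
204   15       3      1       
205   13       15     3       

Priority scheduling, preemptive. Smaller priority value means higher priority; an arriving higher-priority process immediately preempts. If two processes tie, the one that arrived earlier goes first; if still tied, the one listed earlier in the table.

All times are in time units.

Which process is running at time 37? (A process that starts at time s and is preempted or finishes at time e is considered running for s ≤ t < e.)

200

Gantt: | idle 0-2 | 202 2-6 | 200 6-8 | 201 8-13 | 205 13-15 | 204 15-18 | 205 18-31 | 201 31-36 | 200 36-39 | 203 39-41 |
Completion: 200=39  201=36  202=6  203=41  204=18  205=31
Turnaround (C−A): 200=37  201=28  202=4  203=30  204=3  205=18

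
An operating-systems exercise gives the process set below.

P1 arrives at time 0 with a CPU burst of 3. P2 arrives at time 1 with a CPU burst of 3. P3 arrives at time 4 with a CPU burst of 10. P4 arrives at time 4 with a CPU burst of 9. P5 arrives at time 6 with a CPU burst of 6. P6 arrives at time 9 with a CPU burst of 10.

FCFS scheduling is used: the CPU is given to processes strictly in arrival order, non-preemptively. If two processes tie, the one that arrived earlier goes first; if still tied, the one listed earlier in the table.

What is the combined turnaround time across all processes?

98

Timeline: | P1 0-3 | P2 3-6 | P3 6-16 | P4 16-25 | P5 25-31 | P6 31-41 |
Completion: P1=3  P2=6  P3=16  P4=25  P5=31  P6=41
Turnaround (C−A): P1=3  P2=5  P3=12  P4=21  P5=25  P6=32
Turnaround = completion − arrival: P1=3, P2=5, P3=12, P4=21, P5=25, P6=32
Total turnaround = 3 + 5 + 12 + 21 + 25 + 32 = 98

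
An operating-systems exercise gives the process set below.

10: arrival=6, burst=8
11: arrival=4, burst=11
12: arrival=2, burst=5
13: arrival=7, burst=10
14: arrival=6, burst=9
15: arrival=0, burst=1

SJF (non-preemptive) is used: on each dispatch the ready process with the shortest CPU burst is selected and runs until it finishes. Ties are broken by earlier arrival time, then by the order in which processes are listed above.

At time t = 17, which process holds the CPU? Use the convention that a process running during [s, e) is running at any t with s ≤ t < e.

Gantt: | 15 0-1 | idle 1-2 | 12 2-7 | 10 7-15 | 14 15-24 | 13 24-34 | 11 34-45 |
Completion: 10=15  11=45  12=7  13=34  14=24  15=1
Turnaround (C−A): 10=9  11=41  12=5  13=27  14=18  15=1

14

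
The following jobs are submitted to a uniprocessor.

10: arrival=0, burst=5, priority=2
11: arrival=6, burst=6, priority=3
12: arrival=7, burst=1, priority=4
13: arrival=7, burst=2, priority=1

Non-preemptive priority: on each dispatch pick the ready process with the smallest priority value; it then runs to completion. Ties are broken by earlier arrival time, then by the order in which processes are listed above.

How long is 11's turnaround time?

6

Timeline: | 10 0-5 | idle 5-6 | 11 6-12 | 13 12-14 | 12 14-15 |
Completion: 10=5  11=12  12=15  13=14
Turnaround (C−A): 10=5  11=6  12=8  13=7
Turnaround(11) = completion − arrival = 12 − 6 = 6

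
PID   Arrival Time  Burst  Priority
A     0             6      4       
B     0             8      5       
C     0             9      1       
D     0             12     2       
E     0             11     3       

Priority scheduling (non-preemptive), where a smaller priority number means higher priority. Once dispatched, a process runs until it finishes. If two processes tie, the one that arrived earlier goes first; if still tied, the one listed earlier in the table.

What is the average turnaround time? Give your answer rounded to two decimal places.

29.20

Schedule: | C 0-9 | D 9-21 | E 21-32 | A 32-38 | B 38-46 |
Completion: A=38  B=46  C=9  D=21  E=32
Turnaround (C−A): A=38  B=46  C=9  D=21  E=32
Turnaround times: A=38, B=46, C=9, D=21, E=32
Average turnaround = (38+46+9+21+32) / 5 = 146/5 = 29.20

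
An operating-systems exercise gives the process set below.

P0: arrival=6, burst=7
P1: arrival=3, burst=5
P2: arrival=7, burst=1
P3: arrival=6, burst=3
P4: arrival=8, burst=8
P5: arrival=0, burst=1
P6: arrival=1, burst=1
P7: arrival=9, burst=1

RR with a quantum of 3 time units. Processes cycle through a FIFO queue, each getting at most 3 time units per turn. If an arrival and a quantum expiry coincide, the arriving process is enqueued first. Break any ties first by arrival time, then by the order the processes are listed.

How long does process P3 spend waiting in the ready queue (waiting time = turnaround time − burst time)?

3

Timeline: | P5 0-1 | P6 1-2 | idle 2-3 | P1 3-6 | P0 6-9 | P3 9-12 | P1 12-14 | P2 14-15 | P4 15-18 | P7 18-19 | P0 19-22 | P4 22-25 | P0 25-26 | P4 26-28 |
Completion: P0=26  P1=14  P2=15  P3=12  P4=28  P5=1  P6=2  P7=19
Turnaround (C−A): P0=20  P1=11  P2=8  P3=6  P4=20  P5=1  P6=1  P7=10
Waiting(P3) = turnaround − burst = 6 − 3 = 3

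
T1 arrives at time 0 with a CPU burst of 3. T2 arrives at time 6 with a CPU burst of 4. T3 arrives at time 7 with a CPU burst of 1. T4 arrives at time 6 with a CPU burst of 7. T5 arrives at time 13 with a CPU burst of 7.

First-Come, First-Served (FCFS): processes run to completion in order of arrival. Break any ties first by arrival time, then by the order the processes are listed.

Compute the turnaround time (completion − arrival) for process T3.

11

Schedule: | T1 0-3 | idle 3-6 | T2 6-10 | T4 10-17 | T3 17-18 | T5 18-25 |
Completion: T1=3  T2=10  T3=18  T4=17  T5=25
Turnaround (C−A): T1=3  T2=4  T3=11  T4=11  T5=12
Turnaround(T3) = completion − arrival = 18 − 7 = 11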